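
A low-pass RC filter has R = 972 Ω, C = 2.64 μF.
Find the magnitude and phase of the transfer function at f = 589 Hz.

Step 1 — Angular frequency: ω = 2π·589 = 3701 rad/s.
Step 2 — Transfer function: H(jω) = 1/(1 + jωRC).
Step 3 — Denominator: 1 + jωRC = 1 + j·3701·972·2.64e-06 = 1 + j9.497.
Step 4 — H = 0.01097 - j0.1041.
Step 5 — Magnitude: |H| = 0.1047 (-19.6 dB); phase: φ = -84.0°.

|H| = 0.1047 (-19.6 dB), φ = -84.0°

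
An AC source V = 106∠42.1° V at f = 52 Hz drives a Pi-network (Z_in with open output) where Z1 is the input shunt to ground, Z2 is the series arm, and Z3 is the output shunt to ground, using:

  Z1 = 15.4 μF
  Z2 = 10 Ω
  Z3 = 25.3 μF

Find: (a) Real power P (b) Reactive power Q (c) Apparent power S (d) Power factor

Step 1 — Angular frequency: ω = 2π·f = 2π·52 = 326.7 rad/s.
Step 2 — Component impedances:
  Z1: Z = 1/(jωC) = -j/(ω·C) = 0 - j198.7 Ω
  Z2: Z = R = 10 Ω
  Z3: Z = 1/(jωC) = -j/(ω·C) = 0 - j121 Ω
Step 3 — With open output, the series arm Z2 and the output shunt Z3 appear in series to ground: Z2 + Z3 = 10 - j121 Ω.
Step 4 — Parallel with input shunt Z1: Z_in = Z1 || (Z2 + Z3) = 3.86 - j75.32 Ω = 75.42∠-87.1° Ω.
Step 5 — Source phasor: V = 106∠42.1° V = 78.65 + j71.07 V.
Step 6 — Current: I = V / Z = -0.8876 + j1.09 A = 1.405∠129.2° A.
Step 7 — Complex power: S = V·I* = 7.625 - j148.8 VA.
Step 8 — Real power: P = Re(S) = 7.625 W.
Step 9 — Reactive power: Q = Im(S) = -148.8 VAR.
Step 10 — Apparent power: |S| = 149 VA.
Step 11 — Power factor: PF = P/|S| = 0.05118 (leading).

(a) P = 7.625 W  (b) Q = -148.8 VAR  (c) S = 149 VA  (d) PF = 0.05118 (leading)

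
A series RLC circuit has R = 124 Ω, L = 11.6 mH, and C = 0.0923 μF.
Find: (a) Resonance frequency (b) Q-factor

Step 1 — Resonance condition Im(Z)=0 gives ω₀ = 1/√(LC).
Step 2 — ω₀ = 1/√(0.0116·9.23e-08) = 3.056e+04 rad/s.
Step 3 — f₀ = ω₀/(2π) = 4864 Hz.
Step 4 — Series Q: Q = ω₀L/R = 3.056e+04·0.0116/124 = 2.859.

(a) f₀ = 4864 Hz  (b) Q = 2.859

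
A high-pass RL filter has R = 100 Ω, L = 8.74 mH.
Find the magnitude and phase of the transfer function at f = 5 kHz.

Step 1 — Angular frequency: ω = 2π·5000 = 3.142e+04 rad/s.
Step 2 — Transfer function: H(jω) = jωL/(R + jωL).
Step 3 — Numerator jωL = j·274.6; denominator R + jωL = 100 + j274.6.
Step 4 — H = 0.8829 + j0.3215.
Step 5 — Magnitude: |H| = 0.9396 (-0.5 dB); phase: φ = 20.0°.

|H| = 0.9396 (-0.5 dB), φ = 20.0°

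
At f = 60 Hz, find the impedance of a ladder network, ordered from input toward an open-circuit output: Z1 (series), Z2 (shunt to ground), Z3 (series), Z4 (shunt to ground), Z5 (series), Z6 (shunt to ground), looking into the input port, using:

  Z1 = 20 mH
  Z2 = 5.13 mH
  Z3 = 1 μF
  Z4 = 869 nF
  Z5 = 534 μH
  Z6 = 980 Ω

Step 1 — Angular frequency: ω = 2π·f = 2π·60 = 377 rad/s.
Step 2 — Component impedances:
  Z1: Z = jωL = j·377·0.02 = 0 + j7.54 Ω
  Z2: Z = jωL = j·377·0.00513 = 0 + j1.934 Ω
  Z3: Z = 1/(jωC) = -j/(ω·C) = 0 - j2653 Ω
  Z4: Z = 1/(jωC) = -j/(ω·C) = 0 - j3052 Ω
  Z5: Z = jωL = j·377·0.000534 = 0 + j0.2013 Ω
  Z6: Z = R = 980 Ω
Step 3 — Ladder network (open output): work backward from the far end, alternating series and parallel combinations. Z_in = 0.0003532 + j9.475 Ω = 9.475∠90.0° Ω.

Z = 0.0003532 + j9.475 Ω = 9.475∠90.0° Ω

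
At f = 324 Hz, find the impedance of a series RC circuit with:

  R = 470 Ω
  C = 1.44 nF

Step 1 — Angular frequency: ω = 2π·f = 2π·324 = 2036 rad/s.
Step 2 — Component impedances:
  R: Z = R = 470 Ω
  C: Z = 1/(jωC) = -j/(ω·C) = 0 - j3.411e+05 Ω
Step 3 — Series combination: Z_total = R + C = 470 - j3.411e+05 Ω = 3.411e+05∠-89.9° Ω.

Z = 470 - j3.411e+05 Ω = 3.411e+05∠-89.9° Ω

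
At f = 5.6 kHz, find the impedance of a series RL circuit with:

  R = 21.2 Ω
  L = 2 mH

Step 1 — Angular frequency: ω = 2π·f = 2π·5600 = 3.519e+04 rad/s.
Step 2 — Component impedances:
  R: Z = R = 21.2 Ω
  L: Z = jωL = j·3.519e+04·0.002 = 0 + j70.37 Ω
Step 3 — Series combination: Z_total = R + L = 21.2 + j70.37 Ω = 73.5∠73.2° Ω.

Z = 21.2 + j70.37 Ω = 73.5∠73.2° Ω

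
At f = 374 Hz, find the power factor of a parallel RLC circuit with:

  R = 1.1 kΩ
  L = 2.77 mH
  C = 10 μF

Step 1 — Angular frequency: ω = 2π·f = 2π·374 = 2350 rad/s.
Step 2 — Component impedances:
  R: Z = R = 1100 Ω
  L: Z = jωL = j·2350·0.00277 = 0 + j6.509 Ω
  C: Z = 1/(jωC) = -j/(ω·C) = 0 - j42.55 Ω
Step 3 — Parallel combination: 1/Z_total = 1/R + 1/L + 1/C; Z_total = 0.05368 + j7.684 Ω = 7.685∠89.6° Ω.
Step 4 — Power factor: PF = cos(φ) = Re(Z)/|Z| = 0.053684/7.6845 = 0.006986.
Step 5 — Type: Im(Z) = 7.684 ⇒ lagging (phase φ = 89.6°).

PF = 0.006986 (lagging, φ = 89.6°)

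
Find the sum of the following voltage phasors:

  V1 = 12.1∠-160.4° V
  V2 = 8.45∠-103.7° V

Step 1 — Convert each phasor to rectangular form:
  V1 = 12.1·(cos(-160.4°) + j·sin(-160.4°)) = -11.4 - j4.059 V
  V2 = 8.45·(cos(-103.7°) + j·sin(-103.7°)) = -2.001 - j8.21 V
Step 2 — Sum components: V_total = -13.4 - j12.27 V.
Step 3 — Convert to polar: |V_total| = 18.17 V, ∠V_total = -137.5°.

V_total = 18.17∠-137.5° V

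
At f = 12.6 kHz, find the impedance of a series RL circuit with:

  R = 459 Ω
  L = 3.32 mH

Step 1 — Angular frequency: ω = 2π·f = 2π·1.26e+04 = 7.917e+04 rad/s.
Step 2 — Component impedances:
  R: Z = R = 459 Ω
  L: Z = jωL = j·7.917e+04·0.00332 = 0 + j262.8 Ω
Step 3 — Series combination: Z_total = R + L = 459 + j262.8 Ω = 528.9∠29.8° Ω.

Z = 459 + j262.8 Ω = 528.9∠29.8° Ω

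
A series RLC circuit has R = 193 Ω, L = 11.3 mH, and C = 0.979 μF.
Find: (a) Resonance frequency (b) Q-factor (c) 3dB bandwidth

Step 1 — Resonance: ω₀ = 1/√(LC) = 1/√(0.0113·9.79e-07) = 9508 rad/s.
Step 2 — f₀ = ω₀/(2π) = 1513 Hz.
Step 3 — Series Q: Q = ω₀L/R = 9508·0.0113/193 = 0.5567.
Step 4 — Bandwidth: Δω = ω₀/Q = 1.708e+04 rad/s; BW = Δω/(2π) = 2718 Hz.

(a) f₀ = 1513 Hz  (b) Q = 0.5567  (c) BW = 2718 Hz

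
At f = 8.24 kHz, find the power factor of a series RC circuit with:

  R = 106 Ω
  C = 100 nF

Step 1 — Angular frequency: ω = 2π·f = 2π·8240 = 5.177e+04 rad/s.
Step 2 — Component impedances:
  R: Z = R = 106 Ω
  C: Z = 1/(jωC) = -j/(ω·C) = 0 - j193.1 Ω
Step 3 — Series combination: Z_total = R + C = 106 - j193.1 Ω = 220.3∠-61.2° Ω.
Step 4 — Power factor: PF = cos(φ) = Re(Z)/|Z| = 106/220.32 = 0.4811.
Step 5 — Type: Im(Z) = -193.1 ⇒ leading (phase φ = -61.2°).

PF = 0.4811 (leading, φ = -61.2°)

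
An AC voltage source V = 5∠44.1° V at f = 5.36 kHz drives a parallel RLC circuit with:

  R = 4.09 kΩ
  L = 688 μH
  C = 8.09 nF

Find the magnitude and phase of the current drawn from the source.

Step 1 — Angular frequency: ω = 2π·f = 2π·5360 = 3.368e+04 rad/s.
Step 2 — Component impedances:
  R: Z = R = 4090 Ω
  L: Z = jωL = j·3.368e+04·0.000688 = 0 + j23.17 Ω
  C: Z = 1/(jωC) = -j/(ω·C) = 0 - j3670 Ω
Step 3 — Parallel combination: 1/Z_total = 1/R + 1/L + 1/C; Z_total = 0.1329 + j23.32 Ω = 23.32∠89.7° Ω.
Step 4 — Source phasor: V = 5∠44.1° V = 3.591 + j3.48 V.
Step 5 — Ohm's law: I = V / Z_total = (3.591 + j3.48) / (0.1329 + j23.32) = 0.1501 - j0.1531 A.
Step 6 — Convert to polar: |I| = 0.2144 A, ∠I = -45.6°.

I = 0.2144∠-45.6° A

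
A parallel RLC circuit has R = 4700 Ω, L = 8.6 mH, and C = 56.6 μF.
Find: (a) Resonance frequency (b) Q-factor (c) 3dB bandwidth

Step 1 — Resonance: ω₀ = 1/√(LC) = 1/√(0.0086·5.66e-05) = 1433 rad/s.
Step 2 — f₀ = ω₀/(2π) = 228.1 Hz.
Step 3 — Parallel Q: Q = R/(ω₀L) = 4700/(1433·0.0086) = 381.3.
Step 4 — Bandwidth: Δω = ω₀/Q = 3.759 rad/s; BW = Δω/(2π) = 0.5983 Hz.

(a) f₀ = 228.1 Hz  (b) Q = 381.3  (c) BW = 0.5983 Hz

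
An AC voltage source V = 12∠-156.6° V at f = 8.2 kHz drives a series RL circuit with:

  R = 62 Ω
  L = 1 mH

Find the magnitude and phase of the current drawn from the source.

Step 1 — Angular frequency: ω = 2π·f = 2π·8200 = 5.152e+04 rad/s.
Step 2 — Component impedances:
  R: Z = R = 62 Ω
  L: Z = jωL = j·5.152e+04·0.001 = 0 + j51.52 Ω
Step 3 — Series combination: Z_total = R + L = 62 + j51.52 Ω = 80.61∠39.7° Ω.
Step 4 — Source phasor: V = 12∠-156.6° V = -11.01 - j4.766 V.
Step 5 — Ohm's law: I = V / Z_total = (-11.01 - j4.766) / (62 + j51.52) = -0.1429 + j0.04185 A.
Step 6 — Convert to polar: |I| = 0.1489 A, ∠I = 163.7°.

I = 0.1489∠163.7° A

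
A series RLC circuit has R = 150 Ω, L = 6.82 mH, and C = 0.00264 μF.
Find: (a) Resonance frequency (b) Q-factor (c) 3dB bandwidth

Step 1 — Resonance: ω₀ = 1/√(LC) = 1/√(0.00682·2.64e-09) = 2.357e+05 rad/s.
Step 2 — f₀ = ω₀/(2π) = 3.751e+04 Hz.
Step 3 — Series Q: Q = ω₀L/R = 2.357e+05·0.00682/150 = 10.72.
Step 4 — Bandwidth: Δω = ω₀/Q = 2.199e+04 rad/s; BW = Δω/(2π) = 3500 Hz.

(a) f₀ = 3.751e+04 Hz  (b) Q = 10.72  (c) BW = 3500 Hz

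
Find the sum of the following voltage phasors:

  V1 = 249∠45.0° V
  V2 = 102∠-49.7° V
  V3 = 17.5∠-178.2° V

Step 1 — Convert each phasor to rectangular form:
  V1 = 249·(cos(45.0°) + j·sin(45.0°)) = 176.1 + j176.1 V
  V2 = 102·(cos(-49.7°) + j·sin(-49.7°)) = 65.97 - j77.79 V
  V3 = 17.5·(cos(-178.2°) + j·sin(-178.2°)) = -17.49 - j0.5497 V
Step 2 — Sum components: V_total = 224.6 + j97.73 V.
Step 3 — Convert to polar: |V_total| = 244.9 V, ∠V_total = 23.5°.

V_total = 244.9∠23.5° V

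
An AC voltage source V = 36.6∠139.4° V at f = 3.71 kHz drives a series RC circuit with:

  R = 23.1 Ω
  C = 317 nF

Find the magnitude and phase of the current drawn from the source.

Step 1 — Angular frequency: ω = 2π·f = 2π·3710 = 2.331e+04 rad/s.
Step 2 — Component impedances:
  R: Z = R = 23.1 Ω
  C: Z = 1/(jωC) = -j/(ω·C) = 0 - j135.3 Ω
Step 3 — Series combination: Z_total = R + C = 23.1 - j135.3 Ω = 137.3∠-80.3° Ω.
Step 4 — Source phasor: V = 36.6∠139.4° V = -27.79 + j23.82 V.
Step 5 — Ohm's law: I = V / Z_total = (-27.79 + j23.82) / (23.1 - j135.3) = -0.2051 - j0.1703 A.
Step 6 — Convert to polar: |I| = 0.2666 A, ∠I = -140.3°.

I = 0.2666∠-140.3° A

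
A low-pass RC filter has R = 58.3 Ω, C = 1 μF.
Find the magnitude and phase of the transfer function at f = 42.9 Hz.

Step 1 — Angular frequency: ω = 2π·42.9 = 269.5 rad/s.
Step 2 — Transfer function: H(jω) = 1/(1 + jωRC).
Step 3 — Denominator: 1 + jωRC = 1 + j·269.5·58.3·1e-06 = 1 + j0.01571.
Step 4 — H = 0.9998 - j0.01571.
Step 5 — Magnitude: |H| = 0.9999 (-0.0 dB); phase: φ = -0.9°.

|H| = 0.9999 (-0.0 dB), φ = -0.9°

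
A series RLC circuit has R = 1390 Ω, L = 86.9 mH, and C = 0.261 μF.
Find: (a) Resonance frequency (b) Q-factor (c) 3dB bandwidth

Step 1 — Resonance: ω₀ = 1/√(LC) = 1/√(0.0869·2.61e-07) = 6640 rad/s.
Step 2 — f₀ = ω₀/(2π) = 1057 Hz.
Step 3 — Series Q: Q = ω₀L/R = 6640·0.0869/1390 = 0.4151.
Step 4 — Bandwidth: Δω = ω₀/Q = 1.6e+04 rad/s; BW = Δω/(2π) = 2546 Hz.

(a) f₀ = 1057 Hz  (b) Q = 0.4151  (c) BW = 2546 Hz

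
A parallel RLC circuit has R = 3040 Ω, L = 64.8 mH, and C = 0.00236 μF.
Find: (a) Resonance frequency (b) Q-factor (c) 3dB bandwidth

Step 1 — Resonance: ω₀ = 1/√(LC) = 1/√(0.0648·2.36e-09) = 8.086e+04 rad/s.
Step 2 — f₀ = ω₀/(2π) = 1.287e+04 Hz.
Step 3 — Parallel Q: Q = R/(ω₀L) = 3040/(8.086e+04·0.0648) = 0.5802.
Step 4 — Bandwidth: Δω = ω₀/Q = 1.394e+05 rad/s; BW = Δω/(2π) = 2.218e+04 Hz.

(a) f₀ = 1.287e+04 Hz  (b) Q = 0.5802  (c) BW = 2.218e+04 Hz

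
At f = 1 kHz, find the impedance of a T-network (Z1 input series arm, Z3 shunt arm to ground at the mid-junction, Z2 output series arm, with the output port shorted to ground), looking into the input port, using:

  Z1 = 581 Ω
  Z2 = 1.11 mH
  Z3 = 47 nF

Step 1 — Angular frequency: ω = 2π·f = 2π·1000 = 6283 rad/s.
Step 2 — Component impedances:
  Z1: Z = R = 581 Ω
  Z2: Z = jωL = j·6283·0.00111 = 0 + j6.974 Ω
  Z3: Z = 1/(jωC) = -j/(ω·C) = 0 - j3386 Ω
Step 3 — With the output port shorted to ground, the output series arm Z2 runs from the junction to ground; the shunt arm Z3 also runs from the junction to ground. They appear in parallel: Z3 || Z2 = 0 + j6.989 Ω.
Step 4 — Series with input arm Z1: Z_in = Z1 + (Z3 || Z2) = 581 + j6.989 Ω = 581∠0.7° Ω.

Z = 581 + j6.989 Ω = 581∠0.7° Ω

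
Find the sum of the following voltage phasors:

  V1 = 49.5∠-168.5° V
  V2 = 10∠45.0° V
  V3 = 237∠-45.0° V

Step 1 — Convert each phasor to rectangular form:
  V1 = 49.5·(cos(-168.5°) + j·sin(-168.5°)) = -48.51 - j9.869 V
  V2 = 10·(cos(45.0°) + j·sin(45.0°)) = 7.071 + j7.071 V
  V3 = 237·(cos(-45.0°) + j·sin(-45.0°)) = 167.6 - j167.6 V
Step 2 — Sum components: V_total = 126.1 - j170.4 V.
Step 3 — Convert to polar: |V_total| = 212 V, ∠V_total = -53.5°.

V_total = 212∠-53.5° V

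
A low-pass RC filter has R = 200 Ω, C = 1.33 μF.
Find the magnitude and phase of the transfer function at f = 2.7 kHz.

Step 1 — Angular frequency: ω = 2π·2700 = 1.696e+04 rad/s.
Step 2 — Transfer function: H(jω) = 1/(1 + jωRC).
Step 3 — Denominator: 1 + jωRC = 1 + j·1.696e+04·200·1.33e-06 = 1 + j4.513.
Step 4 — H = 0.04681 - j0.2112.
Step 5 — Magnitude: |H| = 0.2164 (-13.3 dB); phase: φ = -77.5°.

|H| = 0.2164 (-13.3 dB), φ = -77.5°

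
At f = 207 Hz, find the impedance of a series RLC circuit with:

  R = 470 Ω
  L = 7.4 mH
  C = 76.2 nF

Step 1 — Angular frequency: ω = 2π·f = 2π·207 = 1301 rad/s.
Step 2 — Component impedances:
  R: Z = R = 470 Ω
  L: Z = jωL = j·1301·0.0074 = 0 + j9.625 Ω
  C: Z = 1/(jωC) = -j/(ω·C) = 0 - j1.009e+04 Ω
Step 3 — Series combination: Z_total = R + L + C = 470 - j1.008e+04 Ω = 1.009e+04∠-87.3° Ω.

Z = 470 - j1.008e+04 Ω = 1.009e+04∠-87.3° Ω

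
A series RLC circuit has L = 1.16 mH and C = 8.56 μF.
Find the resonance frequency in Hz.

Step 1 — Resonance condition Im(Z)=0 gives ω₀ = 1/√(LC).
Step 2 — ω₀ = 1/√(0.00116·8.56e-06) = 1.004e+04 rad/s.
Step 3 — f₀ = ω₀/(2π) = 1597 Hz.

f₀ = 1597 Hz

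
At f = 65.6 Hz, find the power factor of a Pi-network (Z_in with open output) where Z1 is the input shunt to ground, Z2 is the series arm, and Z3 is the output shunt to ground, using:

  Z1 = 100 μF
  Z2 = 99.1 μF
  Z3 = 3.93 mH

Step 1 — Angular frequency: ω = 2π·f = 2π·65.6 = 412.2 rad/s.
Step 2 — Component impedances:
  Z1: Z = 1/(jωC) = -j/(ω·C) = 0 - j24.26 Ω
  Z2: Z = 1/(jωC) = -j/(ω·C) = 0 - j24.48 Ω
  Z3: Z = jωL = j·412.2·0.00393 = 0 + j1.62 Ω
Step 3 — With open output, the series arm Z2 and the output shunt Z3 appear in series to ground: Z2 + Z3 = 0 - j22.86 Ω.
Step 4 — Parallel with input shunt Z1: Z_in = Z1 || (Z2 + Z3) = 0 - j11.77 Ω = 11.77∠-90.0° Ω.
Step 5 — Power factor: PF = cos(φ) = Re(Z)/|Z| = 0/11.77 = 0.
Step 6 — Type: Im(Z) = -11.77 ⇒ leading (phase φ = -90.0°).

PF = 0 (leading, φ = -90.0°)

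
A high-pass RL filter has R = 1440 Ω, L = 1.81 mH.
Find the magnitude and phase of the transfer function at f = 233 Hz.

Step 1 — Angular frequency: ω = 2π·233 = 1464 rad/s.
Step 2 — Transfer function: H(jω) = jωL/(R + jωL).
Step 3 — Numerator jωL = j·2.65; denominator R + jωL = 1440 + j2.65.
Step 4 — H = 3.386e-06 + j0.00184.
Step 5 — Magnitude: |H| = 0.00184 (-54.7 dB); phase: φ = 89.9°.

|H| = 0.00184 (-54.7 dB), φ = 89.9°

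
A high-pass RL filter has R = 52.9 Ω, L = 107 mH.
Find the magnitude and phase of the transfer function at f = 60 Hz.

Step 1 — Angular frequency: ω = 2π·60 = 377 rad/s.
Step 2 — Transfer function: H(jω) = jωL/(R + jωL).
Step 3 — Numerator jωL = j·40.34; denominator R + jωL = 52.9 + j40.34.
Step 4 — H = 0.3677 + j0.4822.
Step 5 — Magnitude: |H| = 0.6064 (-4.3 dB); phase: φ = 52.7°.

|H| = 0.6064 (-4.3 dB), φ = 52.7°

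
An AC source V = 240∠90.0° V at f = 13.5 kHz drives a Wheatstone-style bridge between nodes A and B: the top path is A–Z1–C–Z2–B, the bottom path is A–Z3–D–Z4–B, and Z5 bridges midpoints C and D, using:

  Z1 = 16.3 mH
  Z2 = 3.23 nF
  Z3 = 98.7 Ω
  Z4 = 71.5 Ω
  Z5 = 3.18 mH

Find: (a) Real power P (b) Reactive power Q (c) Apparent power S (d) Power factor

Step 1 — Angular frequency: ω = 2π·f = 2π·1.35e+04 = 8.482e+04 rad/s.
Step 2 — Component impedances:
  Z1: Z = jωL = j·8.482e+04·0.0163 = 0 + j1383 Ω
  Z2: Z = 1/(jωC) = -j/(ω·C) = 0 - j3650 Ω
  Z3: Z = R = 98.7 Ω
  Z4: Z = R = 71.5 Ω
  Z5: Z = jωL = j·8.482e+04·0.00318 = 0 + j269.7 Ω
Step 3 — Bridge requires nodal analysis (the Z5 bridge couples midpoints C and D, so the two paths cannot be reduced to a simple series/parallel combination). Setting node B to ground and injecting 1 A at node A, the 3-node admittance system at A, C, D solves to V_A = Z_AB = 169.8 + j3.636 Ω = 169.9∠1.2° Ω.
Step 4 — Source phasor: V = 240∠90.0° V = 0 + j240 V.
Step 5 — Current: I = V / Z = 0.03024 + j1.412 A = 1.413∠88.8° A.
Step 6 — Complex power: S = V·I* = 339 + j7.257 VA.
Step 7 — Real power: P = Re(S) = 339 W.
Step 8 — Reactive power: Q = Im(S) = 7.257 VAR.
Step 9 — Apparent power: |S| = 339 VA.
Step 10 — Power factor: PF = P/|S| = 0.9998 (lagging).

(a) P = 339 W  (b) Q = 7.257 VAR  (c) S = 339 VA  (d) PF = 0.9998 (lagging)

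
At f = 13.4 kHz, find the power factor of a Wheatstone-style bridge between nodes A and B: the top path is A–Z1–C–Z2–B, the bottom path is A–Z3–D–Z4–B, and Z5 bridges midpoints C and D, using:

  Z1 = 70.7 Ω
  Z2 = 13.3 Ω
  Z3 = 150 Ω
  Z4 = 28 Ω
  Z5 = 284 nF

Step 1 — Angular frequency: ω = 2π·f = 2π·1.34e+04 = 8.419e+04 rad/s.
Step 2 — Component impedances:
  Z1: Z = R = 70.7 Ω
  Z2: Z = R = 13.3 Ω
  Z3: Z = R = 150 Ω
  Z4: Z = R = 28 Ω
  Z5: Z = 1/(jωC) = -j/(ω·C) = 0 - j41.82 Ω
Step 3 — Bridge requires nodal analysis (the Z5 bridge couples midpoints C and D, so the two paths cannot be reduced to a simple series/parallel combination). Setting node B to ground and injecting 1 A at node A, the 3-node admittance system at A, C, D solves to V_A = Z_AB = 57.07 - j4.882e-05 Ω = 57.07∠-0.0° Ω.
Step 4 — Power factor: PF = cos(φ) = Re(Z)/|Z| = 57.07/57.07 = 1.
Step 5 — Type: Im(Z) = -4.882e-05 ⇒ leading (phase φ = -0.0°).

PF = 1 (leading, φ = -0.0°)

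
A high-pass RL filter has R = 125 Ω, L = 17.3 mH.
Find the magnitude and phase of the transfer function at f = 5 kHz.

Step 1 — Angular frequency: ω = 2π·5000 = 3.142e+04 rad/s.
Step 2 — Transfer function: H(jω) = jωL/(R + jωL).
Step 3 — Numerator jωL = j·543.5; denominator R + jωL = 125 + j543.5.
Step 4 — H = 0.9498 + j0.2184.
Step 5 — Magnitude: |H| = 0.9746 (-0.2 dB); phase: φ = 13.0°.

|H| = 0.9746 (-0.2 dB), φ = 13.0°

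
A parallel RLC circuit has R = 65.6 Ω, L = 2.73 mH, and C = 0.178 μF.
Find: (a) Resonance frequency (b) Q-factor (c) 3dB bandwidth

Step 1 — Resonance: ω₀ = 1/√(LC) = 1/√(0.00273·1.78e-07) = 4.536e+04 rad/s.
Step 2 — f₀ = ω₀/(2π) = 7220 Hz.
Step 3 — Parallel Q: Q = R/(ω₀L) = 65.6/(4.536e+04·0.00273) = 0.5297.
Step 4 — Bandwidth: Δω = ω₀/Q = 8.564e+04 rad/s; BW = Δω/(2π) = 1.363e+04 Hz.

(a) f₀ = 7220 Hz  (b) Q = 0.5297  (c) BW = 1.363e+04 Hz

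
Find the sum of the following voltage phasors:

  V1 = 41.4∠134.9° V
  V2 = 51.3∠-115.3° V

Step 1 — Convert each phasor to rectangular form:
  V1 = 41.4·(cos(134.9°) + j·sin(134.9°)) = -29.22 + j29.33 V
  V2 = 51.3·(cos(-115.3°) + j·sin(-115.3°)) = -21.92 - j46.38 V
Step 2 — Sum components: V_total = -51.15 - j17.05 V.
Step 3 — Convert to polar: |V_total| = 53.91 V, ∠V_total = -161.6°.

V_total = 53.91∠-161.6° V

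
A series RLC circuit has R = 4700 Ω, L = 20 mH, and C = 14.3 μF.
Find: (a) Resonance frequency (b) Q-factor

Step 1 — Resonance condition Im(Z)=0 gives ω₀ = 1/√(LC).
Step 2 — ω₀ = 1/√(0.02·1.43e-05) = 1870 rad/s.
Step 3 — f₀ = ω₀/(2π) = 297.6 Hz.
Step 4 — Series Q: Q = ω₀L/R = 1870·0.02/4700 = 0.007957.

(a) f₀ = 297.6 Hz  (b) Q = 0.007957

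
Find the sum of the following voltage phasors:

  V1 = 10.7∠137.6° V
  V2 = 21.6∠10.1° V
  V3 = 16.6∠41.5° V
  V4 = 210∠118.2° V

Step 1 — Convert each phasor to rectangular form:
  V1 = 10.7·(cos(137.6°) + j·sin(137.6°)) = -7.901 + j7.215 V
  V2 = 21.6·(cos(10.1°) + j·sin(10.1°)) = 21.27 + j3.788 V
  V3 = 16.6·(cos(41.5°) + j·sin(41.5°)) = 12.43 + j11 V
  V4 = 210·(cos(118.2°) + j·sin(118.2°)) = -99.24 + j185.1 V
Step 2 — Sum components: V_total = -73.44 + j207.1 V.
Step 3 — Convert to polar: |V_total| = 219.7 V, ∠V_total = 109.5°.

V_total = 219.7∠109.5° V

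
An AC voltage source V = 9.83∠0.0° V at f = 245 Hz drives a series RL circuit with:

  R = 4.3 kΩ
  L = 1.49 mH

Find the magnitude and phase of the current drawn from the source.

Step 1 — Angular frequency: ω = 2π·f = 2π·245 = 1539 rad/s.
Step 2 — Component impedances:
  R: Z = R = 4300 Ω
  L: Z = jωL = j·1539·0.00149 = 0 + j2.294 Ω
Step 3 — Series combination: Z_total = R + L = 4300 + j2.294 Ω = 4300∠0.0° Ω.
Step 4 — Source phasor: V = 9.83∠0.0° V = 9.83 V.
Step 5 — Ohm's law: I = V / Z_total = (9.83) / (4300 + j2.294) = 0.002286 - j1.219e-06 A.
Step 6 — Convert to polar: |I| = 0.002286 A, ∠I = -0.0°.

I = 0.002286∠-0.0° A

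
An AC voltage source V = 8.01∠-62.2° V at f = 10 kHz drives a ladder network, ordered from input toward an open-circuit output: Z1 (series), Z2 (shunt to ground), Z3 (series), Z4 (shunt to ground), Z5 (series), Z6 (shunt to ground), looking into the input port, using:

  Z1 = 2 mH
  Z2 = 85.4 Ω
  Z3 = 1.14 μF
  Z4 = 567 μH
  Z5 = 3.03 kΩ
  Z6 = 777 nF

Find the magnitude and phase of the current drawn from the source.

Step 1 — Angular frequency: ω = 2π·f = 2π·1e+04 = 6.283e+04 rad/s.
Step 2 — Component impedances:
  Z1: Z = jωL = j·6.283e+04·0.002 = 0 + j125.7 Ω
  Z2: Z = R = 85.4 Ω
  Z3: Z = 1/(jωC) = -j/(ω·C) = 0 - j13.96 Ω
  Z4: Z = jωL = j·6.283e+04·0.000567 = 0 + j35.63 Ω
  Z5: Z = R = 3030 Ω
  Z6: Z = 1/(jωC) = -j/(ω·C) = 0 - j20.48 Ω
Step 3 — Ladder network (open output): work backward from the far end, alternating series and parallel combinations. Z_in = 5.507 + j145.8 Ω = 145.9∠87.8° Ω.
Step 4 — Source phasor: V = 8.01∠-62.2° V = 3.736 - j7.085 V.
Step 5 — Ohm's law: I = V / Z_total = (3.736 - j7.085) / (5.507 + j145.8) = -0.04755 - j0.02741 A.
Step 6 — Convert to polar: |I| = 0.05489 A, ∠I = -150.0°.

I = 0.05489∠-150.0° A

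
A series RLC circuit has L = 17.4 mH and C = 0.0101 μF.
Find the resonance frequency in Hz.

Step 1 — Resonance condition Im(Z)=0 gives ω₀ = 1/√(LC).
Step 2 — ω₀ = 1/√(0.0174·1.01e-08) = 7.543e+04 rad/s.
Step 3 — f₀ = ω₀/(2π) = 1.201e+04 Hz.

f₀ = 1.201e+04 Hz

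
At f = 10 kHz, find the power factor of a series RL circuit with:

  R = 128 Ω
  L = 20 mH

Step 1 — Angular frequency: ω = 2π·f = 2π·1e+04 = 6.283e+04 rad/s.
Step 2 — Component impedances:
  R: Z = R = 128 Ω
  L: Z = jωL = j·6.283e+04·0.02 = 0 + j1257 Ω
Step 3 — Series combination: Z_total = R + L = 128 + j1257 Ω = 1263∠84.2° Ω.
Step 4 — Power factor: PF = cos(φ) = Re(Z)/|Z| = 128/1263 = 0.1013.
Step 5 — Type: Im(Z) = 1257 ⇒ lagging (phase φ = 84.2°).

PF = 0.1013 (lagging, φ = 84.2°)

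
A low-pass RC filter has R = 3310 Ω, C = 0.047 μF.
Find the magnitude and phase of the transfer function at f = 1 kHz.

Step 1 — Angular frequency: ω = 2π·1000 = 6283 rad/s.
Step 2 — Transfer function: H(jω) = 1/(1 + jωRC).
Step 3 — Denominator: 1 + jωRC = 1 + j·6283·3310·4.7e-08 = 1 + j0.9775.
Step 4 — H = 0.5114 - j0.4999.
Step 5 — Magnitude: |H| = 0.7151 (-2.9 dB); phase: φ = -44.3°.

|H| = 0.7151 (-2.9 dB), φ = -44.3°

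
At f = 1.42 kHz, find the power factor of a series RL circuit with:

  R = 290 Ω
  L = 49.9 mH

Step 1 — Angular frequency: ω = 2π·f = 2π·1420 = 8922 rad/s.
Step 2 — Component impedances:
  R: Z = R = 290 Ω
  L: Z = jωL = j·8922·0.0499 = 0 + j445.2 Ω
Step 3 — Series combination: Z_total = R + L = 290 + j445.2 Ω = 531.3∠56.9° Ω.
Step 4 — Power factor: PF = cos(φ) = Re(Z)/|Z| = 290/531.3 = 0.5458.
Step 5 — Type: Im(Z) = 445.2 ⇒ lagging (phase φ = 56.9°).

PF = 0.5458 (lagging, φ = 56.9°)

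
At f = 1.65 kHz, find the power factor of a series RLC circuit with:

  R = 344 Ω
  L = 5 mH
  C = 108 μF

Step 1 — Angular frequency: ω = 2π·f = 2π·1650 = 1.037e+04 rad/s.
Step 2 — Component impedances:
  R: Z = R = 344 Ω
  L: Z = jωL = j·1.037e+04·0.005 = 0 + j51.84 Ω
  C: Z = 1/(jωC) = -j/(ω·C) = 0 - j0.8931 Ω
Step 3 — Series combination: Z_total = R + L + C = 344 + j50.94 Ω = 347.8∠8.4° Ω.
Step 4 — Power factor: PF = cos(φ) = Re(Z)/|Z| = 344/347.75 = 0.9892.
Step 5 — Type: Im(Z) = 50.94 ⇒ lagging (phase φ = 8.4°).

PF = 0.9892 (lagging, φ = 8.4°)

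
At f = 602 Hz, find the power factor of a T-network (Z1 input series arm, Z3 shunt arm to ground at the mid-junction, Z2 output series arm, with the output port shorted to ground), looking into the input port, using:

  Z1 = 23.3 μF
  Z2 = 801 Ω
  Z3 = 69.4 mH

Step 1 — Angular frequency: ω = 2π·f = 2π·602 = 3782 rad/s.
Step 2 — Component impedances:
  Z1: Z = 1/(jωC) = -j/(ω·C) = 0 - j11.35 Ω
  Z2: Z = R = 801 Ω
  Z3: Z = jωL = j·3782·0.0694 = 0 + j262.5 Ω
Step 3 — With the output port shorted to ground, the output series arm Z2 runs from the junction to ground; the shunt arm Z3 also runs from the junction to ground. They appear in parallel: Z3 || Z2 = 77.68 + j237 Ω.
Step 4 — Series with input arm Z1: Z_in = Z1 + (Z3 || Z2) = 77.68 + j225.7 Ω = 238.7∠71.0° Ω.
Step 5 — Power factor: PF = cos(φ) = Re(Z)/|Z| = 77.685/238.69 = 0.3255.
Step 6 — Type: Im(Z) = 225.7 ⇒ lagging (phase φ = 71.0°).

PF = 0.3255 (lagging, φ = 71.0°)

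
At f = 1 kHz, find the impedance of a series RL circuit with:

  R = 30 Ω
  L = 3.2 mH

Step 1 — Angular frequency: ω = 2π·f = 2π·1000 = 6283 rad/s.
Step 2 — Component impedances:
  R: Z = R = 30 Ω
  L: Z = jωL = j·6283·0.0032 = 0 + j20.11 Ω
Step 3 — Series combination: Z_total = R + L = 30 + j20.11 Ω = 36.11∠33.8° Ω.

Z = 30 + j20.11 Ω = 36.11∠33.8° Ω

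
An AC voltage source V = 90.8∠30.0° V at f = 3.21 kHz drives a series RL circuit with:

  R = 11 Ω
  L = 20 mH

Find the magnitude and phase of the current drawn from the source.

Step 1 — Angular frequency: ω = 2π·f = 2π·3210 = 2.017e+04 rad/s.
Step 2 — Component impedances:
  R: Z = R = 11 Ω
  L: Z = jωL = j·2.017e+04·0.02 = 0 + j403.4 Ω
Step 3 — Series combination: Z_total = R + L = 11 + j403.4 Ω = 403.5∠88.4° Ω.
Step 4 — Source phasor: V = 90.8∠30.0° V = 78.64 + j45.4 V.
Step 5 — Ohm's law: I = V / Z_total = (78.64 + j45.4) / (11 + j403.4) = 0.1178 - j0.1917 A.
Step 6 — Convert to polar: |I| = 0.225 A, ∠I = -58.4°.

I = 0.225∠-58.4° A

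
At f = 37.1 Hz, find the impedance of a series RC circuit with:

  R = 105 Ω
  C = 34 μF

Step 1 — Angular frequency: ω = 2π·f = 2π·37.1 = 233.1 rad/s.
Step 2 — Component impedances:
  R: Z = R = 105 Ω
  C: Z = 1/(jωC) = -j/(ω·C) = 0 - j126.2 Ω
Step 3 — Series combination: Z_total = R + C = 105 - j126.2 Ω = 164.1∠-50.2° Ω.

Z = 105 - j126.2 Ω = 164.1∠-50.2° Ω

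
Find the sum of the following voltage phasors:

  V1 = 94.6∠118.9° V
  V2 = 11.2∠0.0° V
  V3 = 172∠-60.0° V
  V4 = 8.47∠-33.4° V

Step 1 — Convert each phasor to rectangular form:
  V1 = 94.6·(cos(118.9°) + j·sin(118.9°)) = -45.72 + j82.82 V
  V2 = 11.2·(cos(0.0°) + j·sin(0.0°)) = 11.2 V
  V3 = 172·(cos(-60.0°) + j·sin(-60.0°)) = 86 - j149 V
  V4 = 8.47·(cos(-33.4°) + j·sin(-33.4°)) = 7.071 - j4.663 V
Step 2 — Sum components: V_total = 58.55 - j70.8 V.
Step 3 — Convert to polar: |V_total| = 91.88 V, ∠V_total = -50.4°.

V_total = 91.88∠-50.4° V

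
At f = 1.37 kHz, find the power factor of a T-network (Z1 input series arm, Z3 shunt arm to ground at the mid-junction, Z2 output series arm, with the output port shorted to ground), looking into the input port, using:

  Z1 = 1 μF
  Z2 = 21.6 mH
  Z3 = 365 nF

Step 1 — Angular frequency: ω = 2π·f = 2π·1370 = 8608 rad/s.
Step 2 — Component impedances:
  Z1: Z = 1/(jωC) = -j/(ω·C) = 0 - j116.2 Ω
  Z2: Z = jωL = j·8608·0.0216 = 0 + j185.9 Ω
  Z3: Z = 1/(jωC) = -j/(ω·C) = 0 - j318.3 Ω
Step 3 — With the output port shorted to ground, the output series arm Z2 runs from the junction to ground; the shunt arm Z3 also runs from the junction to ground. They appear in parallel: Z3 || Z2 = 0 + j447.1 Ω.
Step 4 — Series with input arm Z1: Z_in = Z1 + (Z3 || Z2) = 0 + j331 Ω = 331∠90.0° Ω.
Step 5 — Power factor: PF = cos(φ) = Re(Z)/|Z| = 0/331 = 0.
Step 6 — Type: Im(Z) = 331 ⇒ lagging (phase φ = 90.0°).

PF = 0 (lagging, φ = 90.0°)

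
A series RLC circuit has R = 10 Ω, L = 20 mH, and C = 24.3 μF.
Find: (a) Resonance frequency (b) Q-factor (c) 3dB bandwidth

Step 1 — Resonance condition Im(Z)=0 gives ω₀ = 1/√(LC).
Step 2 — ω₀ = 1/√(0.02·2.43e-05) = 1434 rad/s.
Step 3 — f₀ = ω₀/(2π) = 228.3 Hz.
Step 4 — Series Q: Q = ω₀L/R = 1434·0.02/10 = 2.869.
Step 5 — 3dB bandwidth: Δω = ω₀/Q = 500 rad/s; BW = Δω/(2π) = 79.58 Hz.

(a) f₀ = 228.3 Hz  (b) Q = 2.869  (c) BW = 79.58 Hz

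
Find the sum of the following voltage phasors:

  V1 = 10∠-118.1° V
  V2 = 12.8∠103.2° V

Step 1 — Convert each phasor to rectangular form:
  V1 = 10·(cos(-118.1°) + j·sin(-118.1°)) = -4.71 - j8.821 V
  V2 = 12.8·(cos(103.2°) + j·sin(103.2°)) = -2.923 + j12.46 V
Step 2 — Sum components: V_total = -7.633 + j3.641 V.
Step 3 — Convert to polar: |V_total| = 8.457 V, ∠V_total = 154.5°.

V_total = 8.457∠154.5° V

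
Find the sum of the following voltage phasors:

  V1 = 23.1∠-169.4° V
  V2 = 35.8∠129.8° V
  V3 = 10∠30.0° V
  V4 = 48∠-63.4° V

Step 1 — Convert each phasor to rectangular form:
  V1 = 23.1·(cos(-169.4°) + j·sin(-169.4°)) = -22.71 - j4.249 V
  V2 = 35.8·(cos(129.8°) + j·sin(129.8°)) = -22.92 + j27.5 V
  V3 = 10·(cos(30.0°) + j·sin(30.0°)) = 8.66 + j5 V
  V4 = 48·(cos(-63.4°) + j·sin(-63.4°)) = 21.49 - j42.92 V
Step 2 — Sum components: V_total = -15.47 - j14.66 V.
Step 3 — Convert to polar: |V_total| = 21.31 V, ∠V_total = -136.5°.

V_total = 21.31∠-136.5° V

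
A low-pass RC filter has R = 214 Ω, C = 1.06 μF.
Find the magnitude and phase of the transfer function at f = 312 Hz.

Step 1 — Angular frequency: ω = 2π·312 = 1960 rad/s.
Step 2 — Transfer function: H(jω) = 1/(1 + jωRC).
Step 3 — Denominator: 1 + jωRC = 1 + j·1960·214·1.06e-06 = 1 + j0.4447.
Step 4 — H = 0.8349 - j0.3713.
Step 5 — Magnitude: |H| = 0.9137 (-0.8 dB); phase: φ = -24.0°.

|H| = 0.9137 (-0.8 dB), φ = -24.0°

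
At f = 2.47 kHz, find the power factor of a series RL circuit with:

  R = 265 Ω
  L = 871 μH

Step 1 — Angular frequency: ω = 2π·f = 2π·2470 = 1.552e+04 rad/s.
Step 2 — Component impedances:
  R: Z = R = 265 Ω
  L: Z = jωL = j·1.552e+04·0.000871 = 0 + j13.52 Ω
Step 3 — Series combination: Z_total = R + L = 265 + j13.52 Ω = 265.3∠2.9° Ω.
Step 4 — Power factor: PF = cos(φ) = Re(Z)/|Z| = 265/265.34 = 0.9987.
Step 5 — Type: Im(Z) = 13.52 ⇒ lagging (phase φ = 2.9°).

PF = 0.9987 (lagging, φ = 2.9°)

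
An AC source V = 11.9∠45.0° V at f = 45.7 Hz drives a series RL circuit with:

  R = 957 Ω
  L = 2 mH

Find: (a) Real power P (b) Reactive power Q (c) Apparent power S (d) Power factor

Step 1 — Angular frequency: ω = 2π·f = 2π·45.7 = 287.1 rad/s.
Step 2 — Component impedances:
  R: Z = R = 957 Ω
  L: Z = jωL = j·287.1·0.002 = 0 + j0.5743 Ω
Step 3 — Series combination: Z_total = R + L = 957 + j0.5743 Ω = 957∠0.0° Ω.
Step 4 — Source phasor: V = 11.9∠45.0° V = 8.415 + j8.415 V.
Step 5 — Current: I = V / Z = 0.008798 + j0.008787 A = 0.01243∠45.0° A.
Step 6 — Complex power: S = V·I* = 0.148 + j8.88e-05 VA.
Step 7 — Real power: P = Re(S) = 0.148 W.
Step 8 — Reactive power: Q = Im(S) = 8.88e-05 VAR.
Step 9 — Apparent power: |S| = 0.148 VA.
Step 10 — Power factor: PF = P/|S| = 1 (lagging).

(a) P = 0.148 W  (b) Q = 8.88e-05 VAR  (c) S = 0.148 VA  (d) PF = 1 (lagging)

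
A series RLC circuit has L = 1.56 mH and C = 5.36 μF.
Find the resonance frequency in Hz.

Step 1 — Resonance condition Im(Z)=0 gives ω₀ = 1/√(LC).
Step 2 — ω₀ = 1/√(0.00156·5.36e-06) = 1.094e+04 rad/s.
Step 3 — f₀ = ω₀/(2π) = 1741 Hz.

f₀ = 1741 Hz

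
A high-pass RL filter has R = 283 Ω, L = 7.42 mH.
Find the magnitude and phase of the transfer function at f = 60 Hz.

Step 1 — Angular frequency: ω = 2π·60 = 377 rad/s.
Step 2 — Transfer function: H(jω) = jωL/(R + jωL).
Step 3 — Numerator jωL = j·2.797; denominator R + jωL = 283 + j2.797.
Step 4 — H = 9.769e-05 + j0.009883.
Step 5 — Magnitude: |H| = 0.009884 (-40.1 dB); phase: φ = 89.4°.

|H| = 0.009884 (-40.1 dB), φ = 89.4°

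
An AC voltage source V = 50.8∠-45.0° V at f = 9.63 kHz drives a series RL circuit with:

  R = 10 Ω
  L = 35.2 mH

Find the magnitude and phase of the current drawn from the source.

Step 1 — Angular frequency: ω = 2π·f = 2π·9630 = 6.051e+04 rad/s.
Step 2 — Component impedances:
  R: Z = R = 10 Ω
  L: Z = jωL = j·6.051e+04·0.0352 = 0 + j2130 Ω
Step 3 — Series combination: Z_total = R + L = 10 + j2130 Ω = 2130∠89.7° Ω.
Step 4 — Source phasor: V = 50.8∠-45.0° V = 35.92 - j35.92 V.
Step 5 — Ohm's law: I = V / Z_total = (35.92 - j35.92) / (10 + j2130) = -0.01679 - j0.01694 A.
Step 6 — Convert to polar: |I| = 0.02385 A, ∠I = -134.7°.

I = 0.02385∠-134.7° A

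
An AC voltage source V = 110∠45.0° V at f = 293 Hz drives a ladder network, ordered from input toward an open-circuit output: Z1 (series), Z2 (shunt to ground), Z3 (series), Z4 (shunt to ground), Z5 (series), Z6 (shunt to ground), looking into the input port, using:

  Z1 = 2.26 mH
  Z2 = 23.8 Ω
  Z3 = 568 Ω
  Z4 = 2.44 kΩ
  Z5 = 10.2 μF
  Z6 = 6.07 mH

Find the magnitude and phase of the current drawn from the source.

Step 1 — Angular frequency: ω = 2π·f = 2π·293 = 1841 rad/s.
Step 2 — Component impedances:
  Z1: Z = jωL = j·1841·0.00226 = 0 + j4.161 Ω
  Z2: Z = R = 23.8 Ω
  Z3: Z = R = 568 Ω
  Z4: Z = R = 2440 Ω
  Z5: Z = 1/(jωC) = -j/(ω·C) = 0 - j53.25 Ω
  Z6: Z = jωL = j·1841·0.00607 = 0 + j11.17 Ω
Step 3 — Ladder network (open output): work backward from the far end, alternating series and parallel combinations. Z_in = 22.85 + j4.093 Ω = 23.21∠10.2° Ω.
Step 4 — Source phasor: V = 110∠45.0° V = 77.78 + j77.78 V.
Step 5 — Ohm's law: I = V / Z_total = (77.78 + j77.78) / (22.85 + j4.093) = 3.889 + j2.707 A.
Step 6 — Convert to polar: |I| = 4.739 A, ∠I = 34.8°.

I = 4.739∠34.8° A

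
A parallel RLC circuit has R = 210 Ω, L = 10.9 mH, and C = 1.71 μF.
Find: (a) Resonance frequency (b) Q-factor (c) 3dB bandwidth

Step 1 — Resonance: ω₀ = 1/√(LC) = 1/√(0.0109·1.71e-06) = 7325 rad/s.
Step 2 — f₀ = ω₀/(2π) = 1166 Hz.
Step 3 — Parallel Q: Q = R/(ω₀L) = 210/(7325·0.0109) = 2.63.
Step 4 — Bandwidth: Δω = ω₀/Q = 2785 rad/s; BW = Δω/(2π) = 443.2 Hz.

(a) f₀ = 1166 Hz  (b) Q = 2.63  (c) BW = 443.2 Hz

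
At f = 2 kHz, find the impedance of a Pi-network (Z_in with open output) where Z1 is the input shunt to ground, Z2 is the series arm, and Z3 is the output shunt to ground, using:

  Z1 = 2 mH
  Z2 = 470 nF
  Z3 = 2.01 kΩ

Step 1 — Angular frequency: ω = 2π·f = 2π·2000 = 1.257e+04 rad/s.
Step 2 — Component impedances:
  Z1: Z = jωL = j·1.257e+04·0.002 = 0 + j25.13 Ω
  Z2: Z = 1/(jωC) = -j/(ω·C) = 0 - j169.3 Ω
  Z3: Z = R = 2010 Ω
Step 3 — With open output, the series arm Z2 and the output shunt Z3 appear in series to ground: Z2 + Z3 = 2010 - j169.3 Ω.
Step 4 — Parallel with input shunt Z1: Z_in = Z1 || (Z2 + Z3) = 0.3126 + j25.16 Ω = 25.16∠89.3° Ω.

Z = 0.3126 + j25.16 Ω = 25.16∠89.3° Ω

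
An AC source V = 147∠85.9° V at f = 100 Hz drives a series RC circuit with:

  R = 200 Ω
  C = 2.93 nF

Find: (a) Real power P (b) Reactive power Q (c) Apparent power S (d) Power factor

Step 1 — Angular frequency: ω = 2π·f = 2π·100 = 628.3 rad/s.
Step 2 — Component impedances:
  R: Z = R = 200 Ω
  C: Z = 1/(jωC) = -j/(ω·C) = 0 - j5.432e+05 Ω
Step 3 — Series combination: Z_total = R + C = 200 - j5.432e+05 Ω = 5.432e+05∠-90.0° Ω.
Step 4 — Source phasor: V = 147∠85.9° V = 10.51 + j146.6 V.
Step 5 — Current: I = V / Z = -0.0002699 + j1.945e-05 A = 0.0002706∠175.9° A.
Step 6 — Complex power: S = V·I* = 1.465e-05 - j0.03978 VA.
Step 7 — Real power: P = Re(S) = 1.465e-05 W.
Step 8 — Reactive power: Q = Im(S) = -0.03978 VAR.
Step 9 — Apparent power: |S| = 0.03978 VA.
Step 10 — Power factor: PF = P/|S| = 0.0003682 (leading).

(a) P = 1.465e-05 W  (b) Q = -0.03978 VAR  (c) S = 0.03978 VA  (d) PF = 0.0003682 (leading)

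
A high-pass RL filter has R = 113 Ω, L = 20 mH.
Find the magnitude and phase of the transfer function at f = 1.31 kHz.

Step 1 — Angular frequency: ω = 2π·1310 = 8231 rad/s.
Step 2 — Transfer function: H(jω) = jωL/(R + jωL).
Step 3 — Numerator jωL = j·164.6; denominator R + jωL = 113 + j164.6.
Step 4 — H = 0.6797 + j0.4666.
Step 5 — Magnitude: |H| = 0.8245 (-1.7 dB); phase: φ = 34.5°.

|H| = 0.8245 (-1.7 dB), φ = 34.5°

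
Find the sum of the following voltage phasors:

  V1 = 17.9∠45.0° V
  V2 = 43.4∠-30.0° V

Step 1 — Convert each phasor to rectangular form:
  V1 = 17.9·(cos(45.0°) + j·sin(45.0°)) = 12.66 + j12.66 V
  V2 = 43.4·(cos(-30.0°) + j·sin(-30.0°)) = 37.59 - j21.7 V
Step 2 — Sum components: V_total = 50.24 - j9.043 V.
Step 3 — Convert to polar: |V_total| = 51.05 V, ∠V_total = -10.2°.

V_total = 51.05∠-10.2° V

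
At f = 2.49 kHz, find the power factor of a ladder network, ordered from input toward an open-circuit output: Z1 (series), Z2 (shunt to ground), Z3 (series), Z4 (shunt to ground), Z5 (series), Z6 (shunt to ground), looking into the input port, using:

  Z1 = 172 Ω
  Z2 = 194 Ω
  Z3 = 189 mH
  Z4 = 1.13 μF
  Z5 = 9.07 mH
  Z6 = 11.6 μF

Step 1 — Angular frequency: ω = 2π·f = 2π·2490 = 1.565e+04 rad/s.
Step 2 — Component impedances:
  Z1: Z = R = 172 Ω
  Z2: Z = R = 194 Ω
  Z3: Z = jωL = j·1.565e+04·0.189 = 0 + j2957 Ω
  Z4: Z = 1/(jωC) = -j/(ω·C) = 0 - j56.56 Ω
  Z5: Z = jωL = j·1.565e+04·0.00907 = 0 + j141.9 Ω
  Z6: Z = 1/(jωC) = -j/(ω·C) = 0 - j5.51 Ω
Step 3 — Ladder network (open output): work backward from the far end, alternating series and parallel combinations. Z_in = 365.1 + j13.1 Ω = 365.3∠2.1° Ω.
Step 4 — Power factor: PF = cos(φ) = Re(Z)/|Z| = 365.112/365.346 = 0.9994.
Step 5 — Type: Im(Z) = 13.1 ⇒ lagging (phase φ = 2.1°).

PF = 0.9994 (lagging, φ = 2.1°)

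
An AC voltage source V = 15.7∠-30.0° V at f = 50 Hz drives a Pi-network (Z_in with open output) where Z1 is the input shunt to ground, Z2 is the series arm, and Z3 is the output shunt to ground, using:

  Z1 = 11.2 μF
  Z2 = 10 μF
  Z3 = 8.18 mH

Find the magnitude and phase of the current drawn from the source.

Step 1 — Angular frequency: ω = 2π·f = 2π·50 = 314.2 rad/s.
Step 2 — Component impedances:
  Z1: Z = 1/(jωC) = -j/(ω·C) = 0 - j284.2 Ω
  Z2: Z = 1/(jωC) = -j/(ω·C) = 0 - j318.3 Ω
  Z3: Z = jωL = j·314.2·0.00818 = 0 + j2.57 Ω
Step 3 — With open output, the series arm Z2 and the output shunt Z3 appear in series to ground: Z2 + Z3 = 0 - j315.7 Ω.
Step 4 — Parallel with input shunt Z1: Z_in = Z1 || (Z2 + Z3) = 0 - j149.6 Ω = 149.6∠-90.0° Ω.
Step 5 — Source phasor: V = 15.7∠-30.0° V = 13.6 - j7.85 V.
Step 6 — Ohm's law: I = V / Z_total = (13.6 - j7.85) / (0 - j149.6) = 0.05248 + j0.0909 A.
Step 7 — Convert to polar: |I| = 0.105 A, ∠I = 60.0°.

I = 0.105∠60.0° A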